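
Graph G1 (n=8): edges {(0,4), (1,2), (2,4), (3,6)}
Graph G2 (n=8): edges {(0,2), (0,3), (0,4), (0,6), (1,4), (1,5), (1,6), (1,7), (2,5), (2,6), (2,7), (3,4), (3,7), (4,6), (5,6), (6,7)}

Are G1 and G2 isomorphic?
No, not isomorphic

The graphs are NOT isomorphic.

Connected components of G1: 4 component(s) with vertex sets [[5], [7], [3, 6], [0, 1, 2, 4]], sizes [1, 1, 2, 4].
Connected components of G2: 1 component(s) with vertex sets [[0, 1, 2, 3, 4, 5, 6, 7]], sizes [8].
The number of connected components (and the multiset of component sizes) is an isomorphism invariant — an isomorphism maps each component of G1 bijectively onto a component of G2. Since G1 has 4 component(s) and G2 has 1, they cannot be isomorphic.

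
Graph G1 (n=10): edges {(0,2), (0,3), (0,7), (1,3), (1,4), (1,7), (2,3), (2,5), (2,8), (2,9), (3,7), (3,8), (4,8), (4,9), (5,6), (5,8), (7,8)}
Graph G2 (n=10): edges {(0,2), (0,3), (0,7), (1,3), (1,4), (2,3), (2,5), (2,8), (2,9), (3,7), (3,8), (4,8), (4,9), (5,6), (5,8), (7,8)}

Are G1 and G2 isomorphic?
No, not isomorphic

The graphs are NOT isomorphic.

Counting edges: G1 has 17 edge(s); G2 has 16 edge(s).
Edge count is an isomorphism invariant (a bijection on vertices induces a bijection on edges), so differing edge counts rule out isomorphism.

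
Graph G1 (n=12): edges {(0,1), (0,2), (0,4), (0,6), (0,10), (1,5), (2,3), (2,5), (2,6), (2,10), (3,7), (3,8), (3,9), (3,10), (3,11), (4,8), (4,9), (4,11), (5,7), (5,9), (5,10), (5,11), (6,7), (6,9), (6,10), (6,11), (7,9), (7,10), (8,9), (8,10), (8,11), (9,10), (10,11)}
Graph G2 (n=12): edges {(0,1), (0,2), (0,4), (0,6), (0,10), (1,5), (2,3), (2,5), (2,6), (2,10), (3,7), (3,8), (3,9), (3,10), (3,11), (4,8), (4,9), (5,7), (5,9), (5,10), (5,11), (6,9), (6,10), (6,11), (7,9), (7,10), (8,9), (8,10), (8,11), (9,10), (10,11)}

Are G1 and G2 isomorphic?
No, not isomorphic

The graphs are NOT isomorphic.

Counting edges: G1 has 33 edge(s); G2 has 31 edge(s).
Edge count is an isomorphism invariant (a bijection on vertices induces a bijection on edges), so differing edge counts rule out isomorphism.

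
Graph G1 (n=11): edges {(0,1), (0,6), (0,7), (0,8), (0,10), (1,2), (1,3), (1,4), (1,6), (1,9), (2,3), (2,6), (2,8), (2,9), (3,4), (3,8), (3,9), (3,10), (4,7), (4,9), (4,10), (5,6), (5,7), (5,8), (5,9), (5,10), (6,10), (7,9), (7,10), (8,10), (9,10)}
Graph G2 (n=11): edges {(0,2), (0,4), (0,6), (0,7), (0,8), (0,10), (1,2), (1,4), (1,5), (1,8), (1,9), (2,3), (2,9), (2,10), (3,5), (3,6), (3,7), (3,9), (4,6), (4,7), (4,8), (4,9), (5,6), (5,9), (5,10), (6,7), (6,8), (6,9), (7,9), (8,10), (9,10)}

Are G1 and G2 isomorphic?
Yes, isomorphic

The graphs are isomorphic.
One valid mapping φ: V(G1) → V(G2): 0→2, 1→0, 2→8, 3→4, 4→7, 5→5, 6→10, 7→3, 8→1, 9→6, 10→9

Verify φ preserves adjacency — for each edge of G1, its image is an edge of G2:
  (0,1) → (φ(0),φ(1)) = (0,2) ∈ E(G2) ✓
  (0,6) → (φ(0),φ(6)) = (2,10) ∈ E(G2) ✓
  (0,7) → (φ(0),φ(7)) = (2,3) ∈ E(G2) ✓
  (0,8) → (φ(0),φ(8)) = (1,2) ∈ E(G2) ✓
  (0,10) → (φ(0),φ(10)) = (2,9) ∈ E(G2) ✓
  (1,2) → (φ(1),φ(2)) = (0,8) ∈ E(G2) ✓
  (1,3) → (φ(1),φ(3)) = (0,4) ∈ E(G2) ✓
  (1,4) → (φ(1),φ(4)) = (0,7) ∈ E(G2) ✓
  (1,6) → (φ(1),φ(6)) = (0,10) ∈ E(G2) ✓
  (1,9) → (φ(1),φ(9)) = (0,6) ∈ E(G2) ✓
  (2,3) → (φ(2),φ(3)) = (4,8) ∈ E(G2) ✓
  (2,6) → (φ(2),φ(6)) = (8,10) ∈ E(G2) ✓
  (2,8) → (φ(2),φ(8)) = (1,8) ∈ E(G2) ✓
  (2,9) → (φ(2),φ(9)) = (6,8) ∈ E(G2) ✓
  (3,4) → (φ(3),φ(4)) = (4,7) ∈ E(G2) ✓
  (3,8) → (φ(3),φ(8)) = (1,4) ∈ E(G2) ✓
  (3,9) → (φ(3),φ(9)) = (4,6) ∈ E(G2) ✓
  (3,10) → (φ(3),φ(10)) = (4,9) ∈ E(G2) ✓
  (4,7) → (φ(4),φ(7)) = (3,7) ∈ E(G2) ✓
  (4,9) → (φ(4),φ(9)) = (6,7) ∈ E(G2) ✓
  (4,10) → (φ(4),φ(10)) = (7,9) ∈ E(G2) ✓
  (5,6) → (φ(5),φ(6)) = (5,10) ∈ E(G2) ✓
  (5,7) → (φ(5),φ(7)) = (3,5) ∈ E(G2) ✓
  (5,8) → (φ(5),φ(8)) = (1,5) ∈ E(G2) ✓
  (5,9) → (φ(5),φ(9)) = (5,6) ∈ E(G2) ✓
  (5,10) → (φ(5),φ(10)) = (5,9) ∈ E(G2) ✓
  (6,10) → (φ(6),φ(10)) = (9,10) ∈ E(G2) ✓
  (7,9) → (φ(7),φ(9)) = (3,6) ∈ E(G2) ✓
  (7,10) → (φ(7),φ(10)) = (3,9) ∈ E(G2) ✓
  (8,10) → (φ(8),φ(10)) = (1,9) ∈ E(G2) ✓
  (9,10) → (φ(9),φ(10)) = (6,9) ∈ E(G2) ✓
All 31 edges of G1 map to edges of G2, and |E(G1)| = |E(G2)| = 31, so φ is a bijection on edges as well as vertices. Hence G1 ≅ G2.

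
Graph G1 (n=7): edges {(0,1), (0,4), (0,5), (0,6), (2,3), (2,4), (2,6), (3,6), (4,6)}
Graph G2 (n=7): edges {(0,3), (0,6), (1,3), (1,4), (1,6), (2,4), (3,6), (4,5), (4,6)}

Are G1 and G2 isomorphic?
Yes, isomorphic

The graphs are isomorphic.
One valid mapping φ: V(G1) → V(G2): 0→4, 1→2, 2→3, 3→0, 4→1, 5→5, 6→6

Verify φ preserves adjacency — for each edge of G1, its image is an edge of G2:
  (0,1) → (φ(0),φ(1)) = (2,4) ∈ E(G2) ✓
  (0,4) → (φ(0),φ(4)) = (1,4) ∈ E(G2) ✓
  (0,5) → (φ(0),φ(5)) = (4,5) ∈ E(G2) ✓
  (0,6) → (φ(0),φ(6)) = (4,6) ∈ E(G2) ✓
  (2,3) → (φ(2),φ(3)) = (0,3) ∈ E(G2) ✓
  (2,4) → (φ(2),φ(4)) = (1,3) ∈ E(G2) ✓
  (2,6) → (φ(2),φ(6)) = (3,6) ∈ E(G2) ✓
  (3,6) → (φ(3),φ(6)) = (0,6) ∈ E(G2) ✓
  (4,6) → (φ(4),φ(6)) = (1,6) ∈ E(G2) ✓
All 9 edges of G1 map to edges of G2, and |E(G1)| = |E(G2)| = 9, so φ is a bijection on edges as well as vertices. Hence G1 ≅ G2.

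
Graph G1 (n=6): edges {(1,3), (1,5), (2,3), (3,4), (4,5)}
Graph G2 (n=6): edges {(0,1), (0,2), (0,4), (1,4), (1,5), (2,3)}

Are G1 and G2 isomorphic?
No, not isomorphic

The graphs are NOT isomorphic.

Counting triangles (3-cliques): G1 has 0, G2 has 1.
Triangle count is an isomorphism invariant, so differing triangle counts rule out isomorphism.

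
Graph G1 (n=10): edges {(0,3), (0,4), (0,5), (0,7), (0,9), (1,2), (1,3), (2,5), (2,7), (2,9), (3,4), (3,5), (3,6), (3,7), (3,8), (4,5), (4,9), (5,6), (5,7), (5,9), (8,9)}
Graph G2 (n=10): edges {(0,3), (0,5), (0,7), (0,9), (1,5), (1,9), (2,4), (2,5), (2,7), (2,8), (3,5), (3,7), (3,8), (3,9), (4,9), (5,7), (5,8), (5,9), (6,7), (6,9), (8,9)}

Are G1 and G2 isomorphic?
Yes, isomorphic

The graphs are isomorphic.
One valid mapping φ: V(G1) → V(G2): 0→3, 1→4, 2→2, 3→9, 4→0, 5→5, 6→1, 7→8, 8→6, 9→7

Verify φ preserves adjacency — for each edge of G1, its image is an edge of G2:
  (0,3) → (φ(0),φ(3)) = (3,9) ∈ E(G2) ✓
  (0,4) → (φ(0),φ(4)) = (0,3) ∈ E(G2) ✓
  (0,5) → (φ(0),φ(5)) = (3,5) ∈ E(G2) ✓
  (0,7) → (φ(0),φ(7)) = (3,8) ∈ E(G2) ✓
  (0,9) → (φ(0),φ(9)) = (3,7) ∈ E(G2) ✓
  (1,2) → (φ(1),φ(2)) = (2,4) ∈ E(G2) ✓
  (1,3) → (φ(1),φ(3)) = (4,9) ∈ E(G2) ✓
  (2,5) → (φ(2),φ(5)) = (2,5) ∈ E(G2) ✓
  (2,7) → (φ(2),φ(7)) = (2,8) ∈ E(G2) ✓
  (2,9) → (φ(2),φ(9)) = (2,7) ∈ E(G2) ✓
  (3,4) → (φ(3),φ(4)) = (0,9) ∈ E(G2) ✓
  (3,5) → (φ(3),φ(5)) = (5,9) ∈ E(G2) ✓
  (3,6) → (φ(3),φ(6)) = (1,9) ∈ E(G2) ✓
  (3,7) → (φ(3),φ(7)) = (8,9) ∈ E(G2) ✓
  (3,8) → (φ(3),φ(8)) = (6,9) ∈ E(G2) ✓
  (4,5) → (φ(4),φ(5)) = (0,5) ∈ E(G2) ✓
  (4,9) → (φ(4),φ(9)) = (0,7) ∈ E(G2) ✓
  (5,6) → (φ(5),φ(6)) = (1,5) ∈ E(G2) ✓
  (5,7) → (φ(5),φ(7)) = (5,8) ∈ E(G2) ✓
  (5,9) → (φ(5),φ(9)) = (5,7) ∈ E(G2) ✓
  (8,9) → (φ(8),φ(9)) = (6,7) ∈ E(G2) ✓
All 21 edges of G1 map to edges of G2, and |E(G1)| = |E(G2)| = 21, so φ is a bijection on edges as well as vertices. Hence G1 ≅ G2.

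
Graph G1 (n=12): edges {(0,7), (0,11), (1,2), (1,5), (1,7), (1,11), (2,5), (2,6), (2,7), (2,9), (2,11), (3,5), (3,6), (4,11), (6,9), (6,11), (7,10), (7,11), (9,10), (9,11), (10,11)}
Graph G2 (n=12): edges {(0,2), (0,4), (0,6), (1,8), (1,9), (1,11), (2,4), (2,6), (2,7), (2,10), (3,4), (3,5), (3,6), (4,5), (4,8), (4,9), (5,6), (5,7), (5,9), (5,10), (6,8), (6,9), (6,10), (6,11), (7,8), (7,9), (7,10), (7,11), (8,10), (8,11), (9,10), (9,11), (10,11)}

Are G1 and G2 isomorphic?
No, not isomorphic

The graphs are NOT isomorphic.

Degrees in G1: deg(0)=2, deg(1)=4, deg(2)=6, deg(3)=2, deg(4)=1, deg(5)=3, deg(6)=4, deg(7)=5, deg(8)=0, deg(9)=4, deg(10)=3, deg(11)=8.
Sorted degree sequence of G1: [8, 6, 5, 4, 4, 4, 3, 3, 2, 2, 1, 0].
Degrees in G2: deg(0)=3, deg(1)=3, deg(2)=5, deg(3)=3, deg(4)=6, deg(5)=6, deg(6)=8, deg(7)=6, deg(8)=6, deg(9)=7, deg(10)=7, deg(11)=6.
Sorted degree sequence of G2: [8, 7, 7, 6, 6, 6, 6, 6, 5, 3, 3, 3].
The (sorted) degree sequence is an isomorphism invariant, so since G1 and G2 have different degree sequences they cannot be isomorphic.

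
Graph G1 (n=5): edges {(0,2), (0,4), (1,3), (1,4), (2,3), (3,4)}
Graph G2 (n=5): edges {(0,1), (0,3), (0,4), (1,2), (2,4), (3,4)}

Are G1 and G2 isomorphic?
Yes, isomorphic

The graphs are isomorphic.
One valid mapping φ: V(G1) → V(G2): 0→2, 1→3, 2→1, 3→0, 4→4

Verify φ preserves adjacency — for each edge of G1, its image is an edge of G2:
  (0,2) → (φ(0),φ(2)) = (1,2) ∈ E(G2) ✓
  (0,4) → (φ(0),φ(4)) = (2,4) ∈ E(G2) ✓
  (1,3) → (φ(1),φ(3)) = (0,3) ∈ E(G2) ✓
  (1,4) → (φ(1),φ(4)) = (3,4) ∈ E(G2) ✓
  (2,3) → (φ(2),φ(3)) = (0,1) ∈ E(G2) ✓
  (3,4) → (φ(3),φ(4)) = (0,4) ∈ E(G2) ✓
All 6 edges of G1 map to edges of G2, and |E(G1)| = |E(G2)| = 6, so φ is a bijection on edges as well as vertices. Hence G1 ≅ G2.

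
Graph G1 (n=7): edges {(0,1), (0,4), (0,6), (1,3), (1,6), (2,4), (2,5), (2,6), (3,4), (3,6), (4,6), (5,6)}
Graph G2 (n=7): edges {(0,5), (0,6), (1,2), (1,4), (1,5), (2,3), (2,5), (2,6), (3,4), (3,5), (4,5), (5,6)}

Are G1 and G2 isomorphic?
Yes, isomorphic

The graphs are isomorphic.
One valid mapping φ: V(G1) → V(G2): 0→1, 1→4, 2→6, 3→3, 4→2, 5→0, 6→5

Verify φ preserves adjacency — for each edge of G1, its image is an edge of G2:
  (0,1) → (φ(0),φ(1)) = (1,4) ∈ E(G2) ✓
  (0,4) → (φ(0),φ(4)) = (1,2) ∈ E(G2) ✓
  (0,6) → (φ(0),φ(6)) = (1,5) ∈ E(G2) ✓
  (1,3) → (φ(1),φ(3)) = (3,4) ∈ E(G2) ✓
  (1,6) → (φ(1),φ(6)) = (4,5) ∈ E(G2) ✓
  (2,4) → (φ(2),φ(4)) = (2,6) ∈ E(G2) ✓
  (2,5) → (φ(2),φ(5)) = (0,6) ∈ E(G2) ✓
  (2,6) → (φ(2),φ(6)) = (5,6) ∈ E(G2) ✓
  (3,4) → (φ(3),φ(4)) = (2,3) ∈ E(G2) ✓
  (3,6) → (φ(3),φ(6)) = (3,5) ∈ E(G2) ✓
  (4,6) → (φ(4),φ(6)) = (2,5) ∈ E(G2) ✓
  (5,6) → (φ(5),φ(6)) = (0,5) ∈ E(G2) ✓
All 12 edges of G1 map to edges of G2, and |E(G1)| = |E(G2)| = 12, so φ is a bijection on edges as well as vertices. Hence G1 ≅ G2.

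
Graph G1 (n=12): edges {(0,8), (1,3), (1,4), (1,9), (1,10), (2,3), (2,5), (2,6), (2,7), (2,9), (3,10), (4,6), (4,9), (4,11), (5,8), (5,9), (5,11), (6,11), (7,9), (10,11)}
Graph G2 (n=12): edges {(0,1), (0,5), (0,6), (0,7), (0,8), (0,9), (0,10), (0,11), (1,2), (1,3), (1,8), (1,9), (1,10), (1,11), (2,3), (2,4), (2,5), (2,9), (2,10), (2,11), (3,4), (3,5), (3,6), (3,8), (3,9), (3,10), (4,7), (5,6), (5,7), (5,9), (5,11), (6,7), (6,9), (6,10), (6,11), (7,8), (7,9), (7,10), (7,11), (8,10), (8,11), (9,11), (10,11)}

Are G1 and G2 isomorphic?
No, not isomorphic

The graphs are NOT isomorphic.

Counting triangles (3-cliques): G1 has 5, G2 has 60.
Triangle count is an isomorphism invariant, so differing triangle counts rule out isomorphism.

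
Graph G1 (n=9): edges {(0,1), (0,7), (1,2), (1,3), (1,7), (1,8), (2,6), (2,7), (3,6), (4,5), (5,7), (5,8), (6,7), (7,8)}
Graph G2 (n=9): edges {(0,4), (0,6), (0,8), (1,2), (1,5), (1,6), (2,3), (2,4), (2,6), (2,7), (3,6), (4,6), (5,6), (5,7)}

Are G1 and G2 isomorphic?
Yes, isomorphic

The graphs are isomorphic.
One valid mapping φ: V(G1) → V(G2): 0→3, 1→2, 2→1, 3→7, 4→8, 5→0, 6→5, 7→6, 8→4

Verify φ preserves adjacency — for each edge of G1, its image is an edge of G2:
  (0,1) → (φ(0),φ(1)) = (2,3) ∈ E(G2) ✓
  (0,7) → (φ(0),φ(7)) = (3,6) ∈ E(G2) ✓
  (1,2) → (φ(1),φ(2)) = (1,2) ∈ E(G2) ✓
  (1,3) → (φ(1),φ(3)) = (2,7) ∈ E(G2) ✓
  (1,7) → (φ(1),φ(7)) = (2,6) ∈ E(G2) ✓
  (1,8) → (φ(1),φ(8)) = (2,4) ∈ E(G2) ✓
  (2,6) → (φ(2),φ(6)) = (1,5) ∈ E(G2) ✓
  (2,7) → (φ(2),φ(7)) = (1,6) ∈ E(G2) ✓
  (3,6) → (φ(3),φ(6)) = (5,7) ∈ E(G2) ✓
  (4,5) → (φ(4),φ(5)) = (0,8) ∈ E(G2) ✓
  (5,7) → (φ(5),φ(7)) = (0,6) ∈ E(G2) ✓
  (5,8) → (φ(5),φ(8)) = (0,4) ∈ E(G2) ✓
  (6,7) → (φ(6),φ(7)) = (5,6) ∈ E(G2) ✓
  (7,8) → (φ(7),φ(8)) = (4,6) ∈ E(G2) ✓
All 14 edges of G1 map to edges of G2, and |E(G1)| = |E(G2)| = 14, so φ is a bijection on edges as well as vertices. Hence G1 ≅ G2.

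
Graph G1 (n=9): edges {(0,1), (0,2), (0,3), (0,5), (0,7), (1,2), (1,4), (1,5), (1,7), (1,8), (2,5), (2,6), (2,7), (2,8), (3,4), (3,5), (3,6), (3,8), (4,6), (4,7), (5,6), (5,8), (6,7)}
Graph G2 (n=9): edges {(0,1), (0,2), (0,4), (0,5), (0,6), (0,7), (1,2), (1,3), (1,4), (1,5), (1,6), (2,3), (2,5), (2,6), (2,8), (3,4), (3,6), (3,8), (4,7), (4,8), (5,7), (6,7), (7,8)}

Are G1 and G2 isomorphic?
Yes, isomorphic

The graphs are isomorphic.
One valid mapping φ: V(G1) → V(G2): 0→6, 1→2, 2→1, 3→7, 4→8, 5→0, 6→4, 7→3, 8→5

Verify φ preserves adjacency — for each edge of G1, its image is an edge of G2:
  (0,1) → (φ(0),φ(1)) = (2,6) ∈ E(G2) ✓
  (0,2) → (φ(0),φ(2)) = (1,6) ∈ E(G2) ✓
  (0,3) → (φ(0),φ(3)) = (6,7) ∈ E(G2) ✓
  (0,5) → (φ(0),φ(5)) = (0,6) ∈ E(G2) ✓
  (0,7) → (φ(0),φ(7)) = (3,6) ∈ E(G2) ✓
  (1,2) → (φ(1),φ(2)) = (1,2) ∈ E(G2) ✓
  (1,4) → (φ(1),φ(4)) = (2,8) ∈ E(G2) ✓
  (1,5) → (φ(1),φ(5)) = (0,2) ∈ E(G2) ✓
  (1,7) → (φ(1),φ(7)) = (2,3) ∈ E(G2) ✓
  (1,8) → (φ(1),φ(8)) = (2,5) ∈ E(G2) ✓
  (2,5) → (φ(2),φ(5)) = (0,1) ∈ E(G2) ✓
  (2,6) → (φ(2),φ(6)) = (1,4) ∈ E(G2) ✓
  (2,7) → (φ(2),φ(7)) = (1,3) ∈ E(G2) ✓
  (2,8) → (φ(2),φ(8)) = (1,5) ∈ E(G2) ✓
  (3,4) → (φ(3),φ(4)) = (7,8) ∈ E(G2) ✓
  (3,5) → (φ(3),φ(5)) = (0,7) ∈ E(G2) ✓
  (3,6) → (φ(3),φ(6)) = (4,7) ∈ E(G2) ✓
  (3,8) → (φ(3),φ(8)) = (5,7) ∈ E(G2) ✓
  (4,6) → (φ(4),φ(6)) = (4,8) ∈ E(G2) ✓
  (4,7) → (φ(4),φ(7)) = (3,8) ∈ E(G2) ✓
  (5,6) → (φ(5),φ(6)) = (0,4) ∈ E(G2) ✓
  (5,8) → (φ(5),φ(8)) = (0,5) ∈ E(G2) ✓
  (6,7) → (φ(6),φ(7)) = (3,4) ∈ E(G2) ✓
All 23 edges of G1 map to edges of G2, and |E(G1)| = |E(G2)| = 23, so φ is a bijection on edges as well as vertices. Hence G1 ≅ G2.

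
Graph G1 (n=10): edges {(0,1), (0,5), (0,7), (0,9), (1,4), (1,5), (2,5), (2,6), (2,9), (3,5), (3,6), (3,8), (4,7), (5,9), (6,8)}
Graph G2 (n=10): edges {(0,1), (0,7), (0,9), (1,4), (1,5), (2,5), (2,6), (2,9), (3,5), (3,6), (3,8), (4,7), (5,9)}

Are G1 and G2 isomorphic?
No, not isomorphic

The graphs are NOT isomorphic.

Counting edges: G1 has 15 edge(s); G2 has 13 edge(s).
Edge count is an isomorphism invariant (a bijection on vertices induces a bijection on edges), so differing edge counts rule out isomorphism.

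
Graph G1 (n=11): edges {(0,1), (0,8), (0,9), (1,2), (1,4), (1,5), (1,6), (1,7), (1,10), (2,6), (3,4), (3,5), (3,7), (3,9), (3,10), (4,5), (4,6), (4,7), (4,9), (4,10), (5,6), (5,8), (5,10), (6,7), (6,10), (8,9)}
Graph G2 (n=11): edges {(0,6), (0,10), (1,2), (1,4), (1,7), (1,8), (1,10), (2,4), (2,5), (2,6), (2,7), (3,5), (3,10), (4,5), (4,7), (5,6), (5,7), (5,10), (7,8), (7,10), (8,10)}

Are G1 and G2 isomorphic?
No, not isomorphic

The graphs are NOT isomorphic.

Degrees in G1: deg(0)=3, deg(1)=7, deg(2)=2, deg(3)=5, deg(4)=7, deg(5)=6, deg(6)=6, deg(7)=4, deg(8)=3, deg(9)=4, deg(10)=5.
Sorted degree sequence of G1: [7, 7, 6, 6, 5, 5, 4, 4, 3, 3, 2].
Degrees in G2: deg(0)=2, deg(1)=5, deg(2)=5, deg(3)=2, deg(4)=4, deg(5)=6, deg(6)=3, deg(7)=6, deg(8)=3, deg(9)=0, deg(10)=6.
Sorted degree sequence of G2: [6, 6, 6, 5, 5, 4, 3, 3, 2, 2, 0].
The (sorted) degree sequence is an isomorphism invariant, so since G1 and G2 have different degree sequences they cannot be isomorphic.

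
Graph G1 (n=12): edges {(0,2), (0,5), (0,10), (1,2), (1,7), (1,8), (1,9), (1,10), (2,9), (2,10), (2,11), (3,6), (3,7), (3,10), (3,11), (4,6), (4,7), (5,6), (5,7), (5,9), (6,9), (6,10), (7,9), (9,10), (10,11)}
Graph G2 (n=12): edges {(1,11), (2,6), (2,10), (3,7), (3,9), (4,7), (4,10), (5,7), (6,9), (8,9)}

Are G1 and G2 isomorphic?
No, not isomorphic

The graphs are NOT isomorphic.

Connected components of G1: 1 component(s) with vertex sets [[0, 1, 2, 3, 4, 5, 6, 7, 8, 9, 10, 11]], sizes [12].
Connected components of G2: 3 component(s) with vertex sets [[0], [1, 11], [2, 3, 4, 5, 6, 7, 8, 9, 10]], sizes [1, 2, 9].
The number of connected components (and the multiset of component sizes) is an isomorphism invariant — an isomorphism maps each component of G1 bijectively onto a component of G2. Since G1 has 1 component(s) and G2 has 3, they cannot be isomorphic.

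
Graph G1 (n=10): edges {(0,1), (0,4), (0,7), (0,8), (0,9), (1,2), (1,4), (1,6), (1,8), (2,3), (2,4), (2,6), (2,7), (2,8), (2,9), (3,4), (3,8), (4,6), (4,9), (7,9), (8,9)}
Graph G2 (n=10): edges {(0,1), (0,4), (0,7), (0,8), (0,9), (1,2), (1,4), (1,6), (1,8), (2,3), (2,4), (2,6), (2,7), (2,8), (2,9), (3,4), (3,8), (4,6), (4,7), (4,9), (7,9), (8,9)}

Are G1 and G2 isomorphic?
No, not isomorphic

The graphs are NOT isomorphic.

Counting edges: G1 has 21 edge(s); G2 has 22 edge(s).
Edge count is an isomorphism invariant (a bijection on vertices induces a bijection on edges), so differing edge counts rule out isomorphism.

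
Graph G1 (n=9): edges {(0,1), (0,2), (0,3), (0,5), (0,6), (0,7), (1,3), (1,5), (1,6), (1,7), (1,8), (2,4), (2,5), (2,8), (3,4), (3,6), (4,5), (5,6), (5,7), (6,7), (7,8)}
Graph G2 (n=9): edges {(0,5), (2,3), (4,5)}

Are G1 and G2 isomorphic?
No, not isomorphic

The graphs are NOT isomorphic.

Connected components of G1: 1 component(s) with vertex sets [[0, 1, 2, 3, 4, 5, 6, 7, 8]], sizes [9].
Connected components of G2: 6 component(s) with vertex sets [[1], [6], [7], [8], [2, 3], [0, 4, 5]], sizes [1, 1, 1, 1, 2, 3].
The number of connected components (and the multiset of component sizes) is an isomorphism invariant — an isomorphism maps each component of G1 bijectively onto a component of G2. Since G1 has 1 component(s) and G2 has 6, they cannot be isomorphic.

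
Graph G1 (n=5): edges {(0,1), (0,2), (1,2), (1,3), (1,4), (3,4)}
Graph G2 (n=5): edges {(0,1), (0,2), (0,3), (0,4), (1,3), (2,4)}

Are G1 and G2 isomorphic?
Yes, isomorphic

The graphs are isomorphic.
One valid mapping φ: V(G1) → V(G2): 0→1, 1→0, 2→3, 3→2, 4→4

Verify φ preserves adjacency — for each edge of G1, its image is an edge of G2:
  (0,1) → (φ(0),φ(1)) = (0,1) ∈ E(G2) ✓
  (0,2) → (φ(0),φ(2)) = (1,3) ∈ E(G2) ✓
  (1,2) → (φ(1),φ(2)) = (0,3) ∈ E(G2) ✓
  (1,3) → (φ(1),φ(3)) = (0,2) ∈ E(G2) ✓
  (1,4) → (φ(1),φ(4)) = (0,4) ∈ E(G2) ✓
  (3,4) → (φ(3),φ(4)) = (2,4) ∈ E(G2) ✓
All 6 edges of G1 map to edges of G2, and |E(G1)| = |E(G2)| = 6, so φ is a bijection on edges as well as vertices. Hence G1 ≅ G2.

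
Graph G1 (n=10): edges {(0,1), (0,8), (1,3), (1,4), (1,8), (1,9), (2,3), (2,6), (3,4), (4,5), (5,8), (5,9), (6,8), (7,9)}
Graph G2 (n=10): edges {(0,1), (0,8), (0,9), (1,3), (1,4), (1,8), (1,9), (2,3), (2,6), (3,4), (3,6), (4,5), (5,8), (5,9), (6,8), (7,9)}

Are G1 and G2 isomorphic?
No, not isomorphic

The graphs are NOT isomorphic.

Counting edges: G1 has 14 edge(s); G2 has 16 edge(s).
Edge count is an isomorphism invariant (a bijection on vertices induces a bijection on edges), so differing edge counts rule out isomorphism.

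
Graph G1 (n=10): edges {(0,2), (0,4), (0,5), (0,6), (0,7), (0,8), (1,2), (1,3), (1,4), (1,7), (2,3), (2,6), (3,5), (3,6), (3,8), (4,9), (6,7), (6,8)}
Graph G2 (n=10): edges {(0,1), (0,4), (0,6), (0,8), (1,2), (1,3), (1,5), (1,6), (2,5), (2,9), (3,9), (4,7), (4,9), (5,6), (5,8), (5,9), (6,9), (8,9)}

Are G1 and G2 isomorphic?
Yes, isomorphic

The graphs are isomorphic.
One valid mapping φ: V(G1) → V(G2): 0→9, 1→0, 2→6, 3→1, 4→4, 5→3, 6→5, 7→8, 8→2, 9→7

Verify φ preserves adjacency — for each edge of G1, its image is an edge of G2:
  (0,2) → (φ(0),φ(2)) = (6,9) ∈ E(G2) ✓
  (0,4) → (φ(0),φ(4)) = (4,9) ∈ E(G2) ✓
  (0,5) → (φ(0),φ(5)) = (3,9) ∈ E(G2) ✓
  (0,6) → (φ(0),φ(6)) = (5,9) ∈ E(G2) ✓
  (0,7) → (φ(0),φ(7)) = (8,9) ∈ E(G2) ✓
  (0,8) → (φ(0),φ(8)) = (2,9) ∈ E(G2) ✓
  (1,2) → (φ(1),φ(2)) = (0,6) ∈ E(G2) ✓
  (1,3) → (φ(1),φ(3)) = (0,1) ∈ E(G2) ✓
  (1,4) → (φ(1),φ(4)) = (0,4) ∈ E(G2) ✓
  (1,7) → (φ(1),φ(7)) = (0,8) ∈ E(G2) ✓
  (2,3) → (φ(2),φ(3)) = (1,6) ∈ E(G2) ✓
  (2,6) → (φ(2),φ(6)) = (5,6) ∈ E(G2) ✓
  (3,5) → (φ(3),φ(5)) = (1,3) ∈ E(G2) ✓
  (3,6) → (φ(3),φ(6)) = (1,5) ∈ E(G2) ✓
  (3,8) → (φ(3),φ(8)) = (1,2) ∈ E(G2) ✓
  (4,9) → (φ(4),φ(9)) = (4,7) ∈ E(G2) ✓
  (6,7) → (φ(6),φ(7)) = (5,8) ∈ E(G2) ✓
  (6,8) → (φ(6),φ(8)) = (2,5) ∈ E(G2) ✓
All 18 edges of G1 map to edges of G2, and |E(G1)| = |E(G2)| = 18, so φ is a bijection on edges as well as vertices. Hence G1 ≅ G2.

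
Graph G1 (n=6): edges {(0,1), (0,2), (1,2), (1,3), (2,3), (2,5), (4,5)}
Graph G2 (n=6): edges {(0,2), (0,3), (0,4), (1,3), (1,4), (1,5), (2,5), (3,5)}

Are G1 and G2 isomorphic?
No, not isomorphic

The graphs are NOT isomorphic.

Degrees in G1: deg(0)=2, deg(1)=3, deg(2)=4, deg(3)=2, deg(4)=1, deg(5)=2.
Sorted degree sequence of G1: [4, 3, 2, 2, 2, 1].
Degrees in G2: deg(0)=3, deg(1)=3, deg(2)=2, deg(3)=3, deg(4)=2, deg(5)=3.
Sorted degree sequence of G2: [3, 3, 3, 3, 2, 2].
The (sorted) degree sequence is an isomorphism invariant, so since G1 and G2 have different degree sequences they cannot be isomorphic.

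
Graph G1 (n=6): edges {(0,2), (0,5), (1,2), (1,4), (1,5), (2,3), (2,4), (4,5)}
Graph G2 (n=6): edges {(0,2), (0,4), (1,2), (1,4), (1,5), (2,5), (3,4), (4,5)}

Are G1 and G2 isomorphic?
Yes, isomorphic

The graphs are isomorphic.
One valid mapping φ: V(G1) → V(G2): 0→0, 1→1, 2→4, 3→3, 4→5, 5→2

Verify φ preserves adjacency — for each edge of G1, its image is an edge of G2:
  (0,2) → (φ(0),φ(2)) = (0,4) ∈ E(G2) ✓
  (0,5) → (φ(0),φ(5)) = (0,2) ∈ E(G2) ✓
  (1,2) → (φ(1),φ(2)) = (1,4) ∈ E(G2) ✓
  (1,4) → (φ(1),φ(4)) = (1,5) ∈ E(G2) ✓
  (1,5) → (φ(1),φ(5)) = (1,2) ∈ E(G2) ✓
  (2,3) → (φ(2),φ(3)) = (3,4) ∈ E(G2) ✓
  (2,4) → (φ(2),φ(4)) = (4,5) ∈ E(G2) ✓
  (4,5) → (φ(4),φ(5)) = (2,5) ∈ E(G2) ✓
All 8 edges of G1 map to edges of G2, and |E(G1)| = |E(G2)| = 8, so φ is a bijection on edges as well as vertices. Hence G1 ≅ G2.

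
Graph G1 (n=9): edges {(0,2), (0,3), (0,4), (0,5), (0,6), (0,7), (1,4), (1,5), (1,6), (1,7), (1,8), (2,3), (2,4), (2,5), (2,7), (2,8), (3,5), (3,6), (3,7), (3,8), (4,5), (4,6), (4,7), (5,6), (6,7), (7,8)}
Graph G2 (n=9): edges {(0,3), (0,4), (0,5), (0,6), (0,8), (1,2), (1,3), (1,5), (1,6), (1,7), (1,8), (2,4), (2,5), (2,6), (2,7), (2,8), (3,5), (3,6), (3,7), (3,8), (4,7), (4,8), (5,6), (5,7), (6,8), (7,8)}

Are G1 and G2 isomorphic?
Yes, isomorphic

The graphs are isomorphic.
One valid mapping φ: V(G1) → V(G2): 0→1, 1→0, 2→2, 3→7, 4→6, 5→5, 6→3, 7→8, 8→4

Verify φ preserves adjacency — for each edge of G1, its image is an edge of G2:
  (0,2) → (φ(0),φ(2)) = (1,2) ∈ E(G2) ✓
  (0,3) → (φ(0),φ(3)) = (1,7) ∈ E(G2) ✓
  (0,4) → (φ(0),φ(4)) = (1,6) ∈ E(G2) ✓
  (0,5) → (φ(0),φ(5)) = (1,5) ∈ E(G2) ✓
  (0,6) → (φ(0),φ(6)) = (1,3) ∈ E(G2) ✓
  (0,7) → (φ(0),φ(7)) = (1,8) ∈ E(G2) ✓
  (1,4) → (φ(1),φ(4)) = (0,6) ∈ E(G2) ✓
  (1,5) → (φ(1),φ(5)) = (0,5) ∈ E(G2) ✓
  (1,6) → (φ(1),φ(6)) = (0,3) ∈ E(G2) ✓
  (1,7) → (φ(1),φ(7)) = (0,8) ∈ E(G2) ✓
  (1,8) → (φ(1),φ(8)) = (0,4) ∈ E(G2) ✓
  (2,3) → (φ(2),φ(3)) = (2,7) ∈ E(G2) ✓
  (2,4) → (φ(2),φ(4)) = (2,6) ∈ E(G2) ✓
  (2,5) → (φ(2),φ(5)) = (2,5) ∈ E(G2) ✓
  (2,7) → (φ(2),φ(7)) = (2,8) ∈ E(G2) ✓
  (2,8) → (φ(2),φ(8)) = (2,4) ∈ E(G2) ✓
  (3,5) → (φ(3),φ(5)) = (5,7) ∈ E(G2) ✓
  (3,6) → (φ(3),φ(6)) = (3,7) ∈ E(G2) ✓
  (3,7) → (φ(3),φ(7)) = (7,8) ∈ E(G2) ✓
  (3,8) → (φ(3),φ(8)) = (4,7) ∈ E(G2) ✓
  (4,5) → (φ(4),φ(5)) = (5,6) ∈ E(G2) ✓
  (4,6) → (φ(4),φ(6)) = (3,6) ∈ E(G2) ✓
  (4,7) → (φ(4),φ(7)) = (6,8) ∈ E(G2) ✓
  (5,6) → (φ(5),φ(6)) = (3,5) ∈ E(G2) ✓
  (6,7) → (φ(6),φ(7)) = (3,8) ∈ E(G2) ✓
  (7,8) → (φ(7),φ(8)) = (4,8) ∈ E(G2) ✓
All 26 edges of G1 map to edges of G2, and |E(G1)| = |E(G2)| = 26, so φ is a bijection on edges as well as vertices. Hence G1 ≅ G2.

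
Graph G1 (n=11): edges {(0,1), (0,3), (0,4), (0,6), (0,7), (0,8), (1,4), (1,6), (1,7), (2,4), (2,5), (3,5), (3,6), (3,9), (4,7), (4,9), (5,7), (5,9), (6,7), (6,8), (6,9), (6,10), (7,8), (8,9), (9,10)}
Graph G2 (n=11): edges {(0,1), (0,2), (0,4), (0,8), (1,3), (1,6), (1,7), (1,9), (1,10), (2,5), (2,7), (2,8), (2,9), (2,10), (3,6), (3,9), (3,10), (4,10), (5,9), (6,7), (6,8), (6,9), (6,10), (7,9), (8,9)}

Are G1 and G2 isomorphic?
Yes, isomorphic

The graphs are isomorphic.
One valid mapping φ: V(G1) → V(G2): 0→6, 1→3, 2→4, 3→8, 4→10, 5→0, 6→9, 7→1, 8→7, 9→2, 10→5

Verify φ preserves adjacency — for each edge of G1, its image is an edge of G2:
  (0,1) → (φ(0),φ(1)) = (3,6) ∈ E(G2) ✓
  (0,3) → (φ(0),φ(3)) = (6,8) ∈ E(G2) ✓
  (0,4) → (φ(0),φ(4)) = (6,10) ∈ E(G2) ✓
  (0,6) → (φ(0),φ(6)) = (6,9) ∈ E(G2) ✓
  (0,7) → (φ(0),φ(7)) = (1,6) ∈ E(G2) ✓
  (0,8) → (φ(0),φ(8)) = (6,7) ∈ E(G2) ✓
  (1,4) → (φ(1),φ(4)) = (3,10) ∈ E(G2) ✓
  (1,6) → (φ(1),φ(6)) = (3,9) ∈ E(G2) ✓
  (1,7) → (φ(1),φ(7)) = (1,3) ∈ E(G2) ✓
  (2,4) → (φ(2),φ(4)) = (4,10) ∈ E(G2) ✓
  (2,5) → (φ(2),φ(5)) = (0,4) ∈ E(G2) ✓
  (3,5) → (φ(3),φ(5)) = (0,8) ∈ E(G2) ✓
  (3,6) → (φ(3),φ(6)) = (8,9) ∈ E(G2) ✓
  (3,9) → (φ(3),φ(9)) = (2,8) ∈ E(G2) ✓
  (4,7) → (φ(4),φ(7)) = (1,10) ∈ E(G2) ✓
  (4,9) → (φ(4),φ(9)) = (2,10) ∈ E(G2) ✓
  (5,7) → (φ(5),φ(7)) = (0,1) ∈ E(G2) ✓
  (5,9) → (φ(5),φ(9)) = (0,2) ∈ E(G2) ✓
  (6,7) → (φ(6),φ(7)) = (1,9) ∈ E(G2) ✓
  (6,8) → (φ(6),φ(8)) = (7,9) ∈ E(G2) ✓
  (6,9) → (φ(6),φ(9)) = (2,9) ∈ E(G2) ✓
  (6,10) → (φ(6),φ(10)) = (5,9) ∈ E(G2) ✓
  (7,8) → (φ(7),φ(8)) = (1,7) ∈ E(G2) ✓
  (8,9) → (φ(8),φ(9)) = (2,7) ∈ E(G2) ✓
  (9,10) → (φ(9),φ(10)) = (2,5) ∈ E(G2) ✓
All 25 edges of G1 map to edges of G2, and |E(G1)| = |E(G2)| = 25, so φ is a bijection on edges as well as vertices. Hence G1 ≅ G2.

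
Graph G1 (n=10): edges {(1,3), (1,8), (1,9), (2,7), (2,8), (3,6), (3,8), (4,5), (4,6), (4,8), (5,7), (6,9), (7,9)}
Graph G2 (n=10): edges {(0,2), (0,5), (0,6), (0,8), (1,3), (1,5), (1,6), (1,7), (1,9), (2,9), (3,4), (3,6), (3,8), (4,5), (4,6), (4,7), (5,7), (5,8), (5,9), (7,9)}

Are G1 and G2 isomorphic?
No, not isomorphic

The graphs are NOT isomorphic.

Counting triangles (3-cliques): G1 has 1, G2 has 8.
Triangle count is an isomorphism invariant, so differing triangle counts rule out isomorphism.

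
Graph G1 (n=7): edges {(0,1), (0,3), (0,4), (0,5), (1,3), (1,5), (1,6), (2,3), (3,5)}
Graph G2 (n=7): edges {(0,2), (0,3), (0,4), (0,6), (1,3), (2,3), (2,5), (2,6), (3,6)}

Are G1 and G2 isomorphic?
Yes, isomorphic

The graphs are isomorphic.
One valid mapping φ: V(G1) → V(G2): 0→2, 1→0, 2→1, 3→3, 4→5, 5→6, 6→4

Verify φ preserves adjacency — for each edge of G1, its image is an edge of G2:
  (0,1) → (φ(0),φ(1)) = (0,2) ∈ E(G2) ✓
  (0,3) → (φ(0),φ(3)) = (2,3) ∈ E(G2) ✓
  (0,4) → (φ(0),φ(4)) = (2,5) ∈ E(G2) ✓
  (0,5) → (φ(0),φ(5)) = (2,6) ∈ E(G2) ✓
  (1,3) → (φ(1),φ(3)) = (0,3) ∈ E(G2) ✓
  (1,5) → (φ(1),φ(5)) = (0,6) ∈ E(G2) ✓
  (1,6) → (φ(1),φ(6)) = (0,4) ∈ E(G2) ✓
  (2,3) → (φ(2),φ(3)) = (1,3) ∈ E(G2) ✓
  (3,5) → (φ(3),φ(5)) = (3,6) ∈ E(G2) ✓
All 9 edges of G1 map to edges of G2, and |E(G1)| = |E(G2)| = 9, so φ is a bijection on edges as well as vertices. Hence G1 ≅ G2.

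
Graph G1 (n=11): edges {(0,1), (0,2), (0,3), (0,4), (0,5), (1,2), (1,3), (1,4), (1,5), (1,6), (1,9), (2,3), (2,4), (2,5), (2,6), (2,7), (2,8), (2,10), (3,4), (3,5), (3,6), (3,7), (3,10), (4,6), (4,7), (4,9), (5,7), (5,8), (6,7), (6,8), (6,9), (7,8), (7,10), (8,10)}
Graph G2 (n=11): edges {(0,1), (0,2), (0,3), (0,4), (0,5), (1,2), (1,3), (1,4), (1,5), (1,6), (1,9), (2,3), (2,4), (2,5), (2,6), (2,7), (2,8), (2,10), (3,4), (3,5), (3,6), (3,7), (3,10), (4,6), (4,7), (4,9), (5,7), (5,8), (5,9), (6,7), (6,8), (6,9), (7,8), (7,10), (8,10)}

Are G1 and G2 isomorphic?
No, not isomorphic

The graphs are NOT isomorphic.

Counting edges: G1 has 34 edge(s); G2 has 35 edge(s).
Edge count is an isomorphism invariant (a bijection on vertices induces a bijection on edges), so differing edge counts rule out isomorphism.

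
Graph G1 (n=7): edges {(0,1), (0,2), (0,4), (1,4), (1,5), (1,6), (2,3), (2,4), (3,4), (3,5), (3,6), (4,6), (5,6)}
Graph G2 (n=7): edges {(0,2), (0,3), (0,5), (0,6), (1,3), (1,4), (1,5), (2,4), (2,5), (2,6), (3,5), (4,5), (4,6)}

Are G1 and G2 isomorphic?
Yes, isomorphic

The graphs are isomorphic.
One valid mapping φ: V(G1) → V(G2): 0→3, 1→0, 2→1, 3→4, 4→5, 5→6, 6→2

Verify φ preserves adjacency — for each edge of G1, its image is an edge of G2:
  (0,1) → (φ(0),φ(1)) = (0,3) ∈ E(G2) ✓
  (0,2) → (φ(0),φ(2)) = (1,3) ∈ E(G2) ✓
  (0,4) → (φ(0),φ(4)) = (3,5) ∈ E(G2) ✓
  (1,4) → (φ(1),φ(4)) = (0,5) ∈ E(G2) ✓
  (1,5) → (φ(1),φ(5)) = (0,6) ∈ E(G2) ✓
  (1,6) → (φ(1),φ(6)) = (0,2) ∈ E(G2) ✓
  (2,3) → (φ(2),φ(3)) = (1,4) ∈ E(G2) ✓
  (2,4) → (φ(2),φ(4)) = (1,5) ∈ E(G2) ✓
  (3,4) → (φ(3),φ(4)) = (4,5) ∈ E(G2) ✓
  (3,5) → (φ(3),φ(5)) = (4,6) ∈ E(G2) ✓
  (3,6) → (φ(3),φ(6)) = (2,4) ∈ E(G2) ✓
  (4,6) → (φ(4),φ(6)) = (2,5) ∈ E(G2) ✓
  (5,6) → (φ(5),φ(6)) = (2,6) ∈ E(G2) ✓
All 13 edges of G1 map to edges of G2, and |E(G1)| = |E(G2)| = 13, so φ is a bijection on edges as well as vertices. Hence G1 ≅ G2.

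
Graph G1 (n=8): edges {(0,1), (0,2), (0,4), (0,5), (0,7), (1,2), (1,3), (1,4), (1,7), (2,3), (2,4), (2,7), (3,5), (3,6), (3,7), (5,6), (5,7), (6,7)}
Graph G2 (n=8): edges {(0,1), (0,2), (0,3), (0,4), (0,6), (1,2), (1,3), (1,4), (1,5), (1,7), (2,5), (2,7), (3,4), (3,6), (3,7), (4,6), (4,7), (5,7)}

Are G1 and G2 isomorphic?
Yes, isomorphic

The graphs are isomorphic.
One valid mapping φ: V(G1) → V(G2): 0→0, 1→3, 2→4, 3→7, 4→6, 5→2, 6→5, 7→1

Verify φ preserves adjacency — for each edge of G1, its image is an edge of G2:
  (0,1) → (φ(0),φ(1)) = (0,3) ∈ E(G2) ✓
  (0,2) → (φ(0),φ(2)) = (0,4) ∈ E(G2) ✓
  (0,4) → (φ(0),φ(4)) = (0,6) ∈ E(G2) ✓
  (0,5) → (φ(0),φ(5)) = (0,2) ∈ E(G2) ✓
  (0,7) → (φ(0),φ(7)) = (0,1) ∈ E(G2) ✓
  (1,2) → (φ(1),φ(2)) = (3,4) ∈ E(G2) ✓
  (1,3) → (φ(1),φ(3)) = (3,7) ∈ E(G2) ✓
  (1,4) → (φ(1),φ(4)) = (3,6) ∈ E(G2) ✓
  (1,7) → (φ(1),φ(7)) = (1,3) ∈ E(G2) ✓
  (2,3) → (φ(2),φ(3)) = (4,7) ∈ E(G2) ✓
  (2,4) → (φ(2),φ(4)) = (4,6) ∈ E(G2) ✓
  (2,7) → (φ(2),φ(7)) = (1,4) ∈ E(G2) ✓
  (3,5) → (φ(3),φ(5)) = (2,7) ∈ E(G2) ✓
  (3,6) → (φ(3),φ(6)) = (5,7) ∈ E(G2) ✓
  (3,7) → (φ(3),φ(7)) = (1,7) ∈ E(G2) ✓
  (5,6) → (φ(5),φ(6)) = (2,5) ∈ E(G2) ✓
  (5,7) → (φ(5),φ(7)) = (1,2) ∈ E(G2) ✓
  (6,7) → (φ(6),φ(7)) = (1,5) ∈ E(G2) ✓
All 18 edges of G1 map to edges of G2, and |E(G1)| = |E(G2)| = 18, so φ is a bijection on edges as well as vertices. Hence G1 ≅ G2.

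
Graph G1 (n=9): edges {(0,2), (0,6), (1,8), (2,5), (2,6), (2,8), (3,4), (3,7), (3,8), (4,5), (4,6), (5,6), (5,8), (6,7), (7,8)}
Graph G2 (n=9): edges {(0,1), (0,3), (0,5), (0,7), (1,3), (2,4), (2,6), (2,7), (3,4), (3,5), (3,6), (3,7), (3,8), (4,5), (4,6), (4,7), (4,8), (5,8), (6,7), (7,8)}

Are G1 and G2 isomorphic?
No, not isomorphic

The graphs are NOT isomorphic.

Degrees in G1: deg(0)=2, deg(1)=1, deg(2)=4, deg(3)=3, deg(4)=3, deg(5)=4, deg(6)=5, deg(7)=3, deg(8)=5.
Sorted degree sequence of G1: [5, 5, 4, 4, 3, 3, 3, 2, 1].
Degrees in G2: deg(0)=4, deg(1)=2, deg(2)=3, deg(3)=7, deg(4)=6, deg(5)=4, deg(6)=4, deg(7)=6, deg(8)=4.
Sorted degree sequence of G2: [7, 6, 6, 4, 4, 4, 4, 3, 2].
The (sorted) degree sequence is an isomorphism invariant, so since G1 and G2 have different degree sequences they cannot be isomorphic.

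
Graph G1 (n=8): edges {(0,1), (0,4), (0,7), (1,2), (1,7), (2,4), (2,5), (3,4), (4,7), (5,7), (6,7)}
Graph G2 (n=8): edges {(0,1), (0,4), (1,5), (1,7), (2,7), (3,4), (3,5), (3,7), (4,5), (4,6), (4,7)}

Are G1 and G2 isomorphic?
Yes, isomorphic

The graphs are isomorphic.
One valid mapping φ: V(G1) → V(G2): 0→3, 1→5, 2→1, 3→2, 4→7, 5→0, 6→6, 7→4

Verify φ preserves adjacency — for each edge of G1, its image is an edge of G2:
  (0,1) → (φ(0),φ(1)) = (3,5) ∈ E(G2) ✓
  (0,4) → (φ(0),φ(4)) = (3,7) ∈ E(G2) ✓
  (0,7) → (φ(0),φ(7)) = (3,4) ∈ E(G2) ✓
  (1,2) → (φ(1),φ(2)) = (1,5) ∈ E(G2) ✓
  (1,7) → (φ(1),φ(7)) = (4,5) ∈ E(G2) ✓
  (2,4) → (φ(2),φ(4)) = (1,7) ∈ E(G2) ✓
  (2,5) → (φ(2),φ(5)) = (0,1) ∈ E(G2) ✓
  (3,4) → (φ(3),φ(4)) = (2,7) ∈ E(G2) ✓
  (4,7) → (φ(4),φ(7)) = (4,7) ∈ E(G2) ✓
  (5,7) → (φ(5),φ(7)) = (0,4) ∈ E(G2) ✓
  (6,7) → (φ(6),φ(7)) = (4,6) ∈ E(G2) ✓
All 11 edges of G1 map to edges of G2, and |E(G1)| = |E(G2)| = 11, so φ is a bijection on edges as well as vertices. Hence G1 ≅ G2.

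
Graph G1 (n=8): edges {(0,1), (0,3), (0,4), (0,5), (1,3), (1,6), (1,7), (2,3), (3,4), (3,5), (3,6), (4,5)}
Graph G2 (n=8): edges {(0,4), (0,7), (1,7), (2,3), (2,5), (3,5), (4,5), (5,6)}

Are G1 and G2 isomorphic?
No, not isomorphic

The graphs are NOT isomorphic.

Counting triangles (3-cliques): G1 has 6, G2 has 1.
Triangle count is an isomorphism invariant, so differing triangle counts rule out isomorphism.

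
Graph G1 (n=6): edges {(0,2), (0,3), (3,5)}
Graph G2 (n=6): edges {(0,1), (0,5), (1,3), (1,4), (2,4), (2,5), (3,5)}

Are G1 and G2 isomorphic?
No, not isomorphic

The graphs are NOT isomorphic.

Degrees in G1: deg(0)=2, deg(1)=0, deg(2)=1, deg(3)=2, deg(4)=0, deg(5)=1.
Sorted degree sequence of G1: [2, 2, 1, 1, 0, 0].
Degrees in G2: deg(0)=2, deg(1)=3, deg(2)=2, deg(3)=2, deg(4)=2, deg(5)=3.
Sorted degree sequence of G2: [3, 3, 2, 2, 2, 2].
The (sorted) degree sequence is an isomorphism invariant, so since G1 and G2 have different degree sequences they cannot be isomorphic.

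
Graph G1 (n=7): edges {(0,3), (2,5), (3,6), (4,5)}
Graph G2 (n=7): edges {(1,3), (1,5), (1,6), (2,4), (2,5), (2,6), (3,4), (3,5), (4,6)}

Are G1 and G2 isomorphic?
No, not isomorphic

The graphs are NOT isomorphic.

Degrees in G1: deg(0)=1, deg(1)=0, deg(2)=1, deg(3)=2, deg(4)=1, deg(5)=2, deg(6)=1.
Sorted degree sequence of G1: [2, 2, 1, 1, 1, 1, 0].
Degrees in G2: deg(0)=0, deg(1)=3, deg(2)=3, deg(3)=3, deg(4)=3, deg(5)=3, deg(6)=3.
Sorted degree sequence of G2: [3, 3, 3, 3, 3, 3, 0].
The (sorted) degree sequence is an isomorphism invariant, so since G1 and G2 have different degree sequences they cannot be isomorphic.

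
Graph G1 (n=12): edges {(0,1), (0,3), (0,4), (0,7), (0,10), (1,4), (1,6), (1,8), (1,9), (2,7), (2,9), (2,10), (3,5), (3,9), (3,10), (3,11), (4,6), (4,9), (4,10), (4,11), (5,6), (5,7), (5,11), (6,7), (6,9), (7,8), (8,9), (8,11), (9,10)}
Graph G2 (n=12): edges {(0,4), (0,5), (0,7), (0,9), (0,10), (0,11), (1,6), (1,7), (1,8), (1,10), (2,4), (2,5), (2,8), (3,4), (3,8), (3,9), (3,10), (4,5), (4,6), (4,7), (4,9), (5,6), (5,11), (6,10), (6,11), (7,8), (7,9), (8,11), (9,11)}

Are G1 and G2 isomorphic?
Yes, isomorphic

The graphs are isomorphic.
One valid mapping φ: V(G1) → V(G2): 0→11, 1→9, 2→2, 3→6, 4→0, 5→1, 6→7, 7→8, 8→3, 9→4, 10→5, 11→10

Verify φ preserves adjacency — for each edge of G1, its image is an edge of G2:
  (0,1) → (φ(0),φ(1)) = (9,11) ∈ E(G2) ✓
  (0,3) → (φ(0),φ(3)) = (6,11) ∈ E(G2) ✓
  (0,4) → (φ(0),φ(4)) = (0,11) ∈ E(G2) ✓
  (0,7) → (φ(0),φ(7)) = (8,11) ∈ E(G2) ✓
  (0,10) → (φ(0),φ(10)) = (5,11) ∈ E(G2) ✓
  (1,4) → (φ(1),φ(4)) = (0,9) ∈ E(G2) ✓
  (1,6) → (φ(1),φ(6)) = (7,9) ∈ E(G2) ✓
  (1,8) → (φ(1),φ(8)) = (3,9) ∈ E(G2) ✓
  (1,9) → (φ(1),φ(9)) = (4,9) ∈ E(G2) ✓
  (2,7) → (φ(2),φ(7)) = (2,8) ∈ E(G2) ✓
  (2,9) → (φ(2),φ(9)) = (2,4) ∈ E(G2) ✓
  (2,10) → (φ(2),φ(10)) = (2,5) ∈ E(G2) ✓
  (3,5) → (φ(3),φ(5)) = (1,6) ∈ E(G2) ✓
  (3,9) → (φ(3),φ(9)) = (4,6) ∈ E(G2) ✓
  (3,10) → (φ(3),φ(10)) = (5,6) ∈ E(G2) ✓
  (3,11) → (φ(3),φ(11)) = (6,10) ∈ E(G2) ✓
  (4,6) → (φ(4),φ(6)) = (0,7) ∈ E(G2) ✓
  (4,9) → (φ(4),φ(9)) = (0,4) ∈ E(G2) ✓
  (4,10) → (φ(4),φ(10)) = (0,5) ∈ E(G2) ✓
  (4,11) → (φ(4),φ(11)) = (0,10) ∈ E(G2) ✓
  (5,6) → (φ(5),φ(6)) = (1,7) ∈ E(G2) ✓
  (5,7) → (φ(5),φ(7)) = (1,8) ∈ E(G2) ✓
  (5,11) → (φ(5),φ(11)) = (1,10) ∈ E(G2) ✓
  (6,7) → (φ(6),φ(7)) = (7,8) ∈ E(G2) ✓
  (6,9) → (φ(6),φ(9)) = (4,7) ∈ E(G2) ✓
  (7,8) → (φ(7),φ(8)) = (3,8) ∈ E(G2) ✓
  (8,9) → (φ(8),φ(9)) = (3,4) ∈ E(G2) ✓
  (8,11) → (φ(8),φ(11)) = (3,10) ∈ E(G2) ✓
  (9,10) → (φ(9),φ(10)) = (4,5) ∈ E(G2) ✓
All 29 edges of G1 map to edges of G2, and |E(G1)| = |E(G2)| = 29, so φ is a bijection on edges as well as vertices. Hence G1 ≅ G2.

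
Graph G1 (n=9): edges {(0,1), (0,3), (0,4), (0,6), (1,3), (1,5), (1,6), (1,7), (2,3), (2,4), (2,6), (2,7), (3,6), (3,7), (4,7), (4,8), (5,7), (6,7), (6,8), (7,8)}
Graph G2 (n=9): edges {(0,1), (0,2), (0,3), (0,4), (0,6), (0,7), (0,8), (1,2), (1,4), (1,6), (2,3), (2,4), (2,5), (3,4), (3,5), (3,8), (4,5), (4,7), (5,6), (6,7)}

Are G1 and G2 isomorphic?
Yes, isomorphic

The graphs are isomorphic.
One valid mapping φ: V(G1) → V(G2): 0→5, 1→3, 2→1, 3→2, 4→6, 5→8, 6→4, 7→0, 8→7

Verify φ preserves adjacency — for each edge of G1, its image is an edge of G2:
  (0,1) → (φ(0),φ(1)) = (3,5) ∈ E(G2) ✓
  (0,3) → (φ(0),φ(3)) = (2,5) ∈ E(G2) ✓
  (0,4) → (φ(0),φ(4)) = (5,6) ∈ E(G2) ✓
  (0,6) → (φ(0),φ(6)) = (4,5) ∈ E(G2) ✓
  (1,3) → (φ(1),φ(3)) = (2,3) ∈ E(G2) ✓
  (1,5) → (φ(1),φ(5)) = (3,8) ∈ E(G2) ✓
  (1,6) → (φ(1),φ(6)) = (3,4) ∈ E(G2) ✓
  (1,7) → (φ(1),φ(7)) = (0,3) ∈ E(G2) ✓
  (2,3) → (φ(2),φ(3)) = (1,2) ∈ E(G2) ✓
  (2,4) → (φ(2),φ(4)) = (1,6) ∈ E(G2) ✓
  (2,6) → (φ(2),φ(6)) = (1,4) ∈ E(G2) ✓
  (2,7) → (φ(2),φ(7)) = (0,1) ∈ E(G2) ✓
  (3,6) → (φ(3),φ(6)) = (2,4) ∈ E(G2) ✓
  (3,7) → (φ(3),φ(7)) = (0,2) ∈ E(G2) ✓
  (4,7) → (φ(4),φ(7)) = (0,6) ∈ E(G2) ✓
  (4,8) → (φ(4),φ(8)) = (6,7) ∈ E(G2) ✓
  (5,7) → (φ(5),φ(7)) = (0,8) ∈ E(G2) ✓
  (6,7) → (φ(6),φ(7)) = (0,4) ∈ E(G2) ✓
  (6,8) → (φ(6),φ(8)) = (4,7) ∈ E(G2) ✓
  (7,8) → (φ(7),φ(8)) = (0,7) ∈ E(G2) ✓
All 20 edges of G1 map to edges of G2, and |E(G1)| = |E(G2)| = 20, so φ is a bijection on edges as well as vertices. Hence G1 ≅ G2.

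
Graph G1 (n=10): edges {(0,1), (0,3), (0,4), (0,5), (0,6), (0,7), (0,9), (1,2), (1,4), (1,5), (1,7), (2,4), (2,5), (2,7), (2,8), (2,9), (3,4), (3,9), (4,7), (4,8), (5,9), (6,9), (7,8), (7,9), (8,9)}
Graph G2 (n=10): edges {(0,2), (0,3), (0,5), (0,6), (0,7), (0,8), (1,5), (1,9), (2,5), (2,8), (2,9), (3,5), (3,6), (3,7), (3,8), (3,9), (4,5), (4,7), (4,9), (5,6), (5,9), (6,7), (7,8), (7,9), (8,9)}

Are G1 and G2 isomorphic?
Yes, isomorphic

The graphs are isomorphic.
One valid mapping φ: V(G1) → V(G2): 0→9, 1→8, 2→0, 3→4, 4→7, 5→2, 6→1, 7→3, 8→6, 9→5

Verify φ preserves adjacency — for each edge of G1, its image is an edge of G2:
  (0,1) → (φ(0),φ(1)) = (8,9) ∈ E(G2) ✓
  (0,3) → (φ(0),φ(3)) = (4,9) ∈ E(G2) ✓
  (0,4) → (φ(0),φ(4)) = (7,9) ∈ E(G2) ✓
  (0,5) → (φ(0),φ(5)) = (2,9) ∈ E(G2) ✓
  (0,6) → (φ(0),φ(6)) = (1,9) ∈ E(G2) ✓
  (0,7) → (φ(0),φ(7)) = (3,9) ∈ E(G2) ✓
  (0,9) → (φ(0),φ(9)) = (5,9) ∈ E(G2) ✓
  (1,2) → (φ(1),φ(2)) = (0,8) ∈ E(G2) ✓
  (1,4) → (φ(1),φ(4)) = (7,8) ∈ E(G2) ✓
  (1,5) → (φ(1),φ(5)) = (2,8) ∈ E(G2) ✓
  (1,7) → (φ(1),φ(7)) = (3,8) ∈ E(G2) ✓
  (2,4) → (φ(2),φ(4)) = (0,7) ∈ E(G2) ✓
  (2,5) → (φ(2),φ(5)) = (0,2) ∈ E(G2) ✓
  (2,7) → (φ(2),φ(7)) = (0,3) ∈ E(G2) ✓
  (2,8) → (φ(2),φ(8)) = (0,6) ∈ E(G2) ✓
  (2,9) → (φ(2),φ(9)) = (0,5) ∈ E(G2) ✓
  (3,4) → (φ(3),φ(4)) = (4,7) ∈ E(G2) ✓
  (3,9) → (φ(3),φ(9)) = (4,5) ∈ E(G2) ✓
  (4,7) → (φ(4),φ(7)) = (3,7) ∈ E(G2) ✓
  (4,8) → (φ(4),φ(8)) = (6,7) ∈ E(G2) ✓
  (5,9) → (φ(5),φ(9)) = (2,5) ∈ E(G2) ✓
  (6,9) → (φ(6),φ(9)) = (1,5) ∈ E(G2) ✓
  (7,8) → (φ(7),φ(8)) = (3,6) ∈ E(G2) ✓
  (7,9) → (φ(7),φ(9)) = (3,5) ∈ E(G2) ✓
  (8,9) → (φ(8),φ(9)) = (5,6) ∈ E(G2) ✓
All 25 edges of G1 map to edges of G2, and |E(G1)| = |E(G2)| = 25, so φ is a bijection on edges as well as vertices. Hence G1 ≅ G2.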